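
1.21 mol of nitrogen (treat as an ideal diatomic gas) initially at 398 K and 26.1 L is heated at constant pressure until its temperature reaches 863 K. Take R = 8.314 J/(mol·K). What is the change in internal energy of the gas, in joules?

11700 J

P₁ = nRT₁/V₁ = 1.21×8.314×398/26.1 = 153 kPa.
Isobaric: P stays 153 kPa; V/T = const ⇒ T₂ = 863 K, V₂ = 56.6 L.
For an ideal gas ΔU = nCvΔT with Cv = (5/2)R = 20.8 J/(mol·K).
ΔU = 1.21×20.8×(863−398) = 11700 J.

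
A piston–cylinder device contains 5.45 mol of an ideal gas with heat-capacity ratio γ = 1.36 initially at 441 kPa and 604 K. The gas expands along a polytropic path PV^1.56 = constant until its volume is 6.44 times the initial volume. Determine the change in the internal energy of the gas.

V₁ = nRT₁/P₁ = 5.45×8.314×604/441 = 62.1 L.
Polytropic n=1.56: T₂ = T₁(V₁/V₂)^(n−1) = 604×(0.155)^0.56 = 213 K; P₂ = P₁(V₁/V₂)^n = 24.1 kPa.
For an ideal gas ΔU = nCvΔT with Cv = R/(γ−1) = 23.1 J/(mol·K).
ΔU = 5.45×23.1×(213−604) = -49200 J.

-49200 J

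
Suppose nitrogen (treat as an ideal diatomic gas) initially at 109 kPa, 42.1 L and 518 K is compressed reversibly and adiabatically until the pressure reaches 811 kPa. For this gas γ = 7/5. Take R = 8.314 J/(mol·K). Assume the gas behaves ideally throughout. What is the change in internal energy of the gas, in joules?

n = P₁V₁/(RT₁) = 109×42.1/(8.314×518) = 1.07 mol.
Adiabatic: T₂/T₁ = (P₂/P₁)^((γ−1)/γ) ⇒ T₂ = 518×(7.44)^0.286 = 919 K; V₂ = 10.0 L.
For an ideal gas ΔU = nCvΔT with Cv = (5/2)R = 20.8 J/(mol·K).
ΔU = 1.07×20.8×(919−518) = 8880 J.

8880 J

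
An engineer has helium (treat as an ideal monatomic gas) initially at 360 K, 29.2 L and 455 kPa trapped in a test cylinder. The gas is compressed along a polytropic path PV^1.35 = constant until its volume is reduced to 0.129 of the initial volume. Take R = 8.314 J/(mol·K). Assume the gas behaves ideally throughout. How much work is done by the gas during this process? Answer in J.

-39800 J

n = P₁V₁/(RT₁) = 455×29.2/(8.314×360) = 4.44 mol.
Polytropic n=1.35: T₂ = T₁(V₁/V₂)^(n−1) = 360×(7.75)^0.35 = 737 K; P₂ = P₁(V₁/V₂)^n = 7220 kPa.
W = (P₁V₁−P₂V₂)/(n−1) = (455×29.2−7220×3.77)/0.35 = -39800 J.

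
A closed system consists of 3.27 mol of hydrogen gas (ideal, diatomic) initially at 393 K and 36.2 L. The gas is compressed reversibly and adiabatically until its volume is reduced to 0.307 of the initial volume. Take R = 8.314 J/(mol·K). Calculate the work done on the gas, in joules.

16100 J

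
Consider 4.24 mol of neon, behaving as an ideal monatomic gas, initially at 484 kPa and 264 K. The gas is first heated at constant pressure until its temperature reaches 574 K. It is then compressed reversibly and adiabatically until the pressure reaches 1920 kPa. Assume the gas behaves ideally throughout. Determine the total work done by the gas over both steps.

-11400 J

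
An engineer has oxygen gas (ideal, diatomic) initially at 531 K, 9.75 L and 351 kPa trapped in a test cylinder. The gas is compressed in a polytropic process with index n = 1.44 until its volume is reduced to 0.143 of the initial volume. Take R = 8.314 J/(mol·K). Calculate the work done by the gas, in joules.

n = P₁V₁/(RT₁) = 351×9.75/(8.314×531) = 0.775 mol.
Polytropic n=1.44: T₂ = T₁(V₁/V₂)^(n−1) = 531×(6.99)^0.44 = 1250 K; P₂ = P₁(V₁/V₂)^n = 5780 kPa.
W = (P₁V₁−P₂V₂)/(n−1) = (351×9.75−5780×1.39)/0.44 = -10500 J.

-10500 J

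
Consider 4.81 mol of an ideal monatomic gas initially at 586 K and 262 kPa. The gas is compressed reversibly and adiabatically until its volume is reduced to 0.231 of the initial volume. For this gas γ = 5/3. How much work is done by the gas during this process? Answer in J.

-58200 J

V₁ = nRT₁/P₁ = 4.81×8.314×586/262 = 89.4 L.
Adiabatic: TV^(γ−1) = const ⇒ T₂ = 586×(4.33)^0.667 = 1560 K; PV^γ = const ⇒ P₂ = 3010 kPa.
ΔU = nCvΔT = 4.81×12.5×(1560−586) = 58200 J.
Q = 0 for an adiabatic process, so W = −ΔU = -58200 J.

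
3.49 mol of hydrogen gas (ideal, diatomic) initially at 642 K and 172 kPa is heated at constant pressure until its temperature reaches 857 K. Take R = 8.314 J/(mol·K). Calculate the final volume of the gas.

V₁ = nRT₁/P₁ = 3.49×8.314×642/172 = 108 L.
Isobaric: P stays 172 kPa; V/T = const ⇒ T₂ = 857 K, V₂ = 145 L.

145 L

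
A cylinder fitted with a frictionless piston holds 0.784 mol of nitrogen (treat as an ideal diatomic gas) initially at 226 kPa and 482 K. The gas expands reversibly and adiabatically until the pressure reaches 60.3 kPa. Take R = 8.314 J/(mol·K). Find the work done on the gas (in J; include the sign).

V₁ = nRT₁/P₁ = 0.784×8.314×482/226 = 13.9 L.
Adiabatic: T₂/T₁ = (P₂/P₁)^((γ−1)/γ) ⇒ T₂ = 482×(0.267)^0.286 = 330 K; V₂ = 35.7 L.
ΔU = nCvΔT = 0.784×20.8×(330−482) = -2470 J.
Q = 0 for an adiabatic process, so W = −ΔU = 2470 J.
Work done on the gas = −W_by = -2470 J.

-2470 J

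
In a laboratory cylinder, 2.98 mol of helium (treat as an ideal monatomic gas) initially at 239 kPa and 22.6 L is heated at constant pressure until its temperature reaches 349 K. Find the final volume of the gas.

36.2 L

T₁ = P₁V₁/(nR) = 239×22.6/(2.98×8.314) = 218 K.
Isobaric: P stays 239 kPa; V/T = const ⇒ T₂ = 349 K, V₂ = 36.2 L.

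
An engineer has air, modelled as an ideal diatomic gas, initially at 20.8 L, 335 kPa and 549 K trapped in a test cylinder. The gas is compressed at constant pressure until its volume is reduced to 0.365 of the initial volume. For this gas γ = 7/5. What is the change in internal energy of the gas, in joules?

-11100 J

n = P₁V₁/(RT₁) = 335×20.8/(8.314×549) = 1.53 mol.
Isobaric: P stays 335 kPa; V/T = const ⇒ T₂ = 200 K, V₂ = 7.59 L.
For an ideal gas ΔU = nCvΔT with Cv = (5/2)R = 20.8 J/(mol·K).
ΔU = 1.53×20.8×(200−549) = -11100 J.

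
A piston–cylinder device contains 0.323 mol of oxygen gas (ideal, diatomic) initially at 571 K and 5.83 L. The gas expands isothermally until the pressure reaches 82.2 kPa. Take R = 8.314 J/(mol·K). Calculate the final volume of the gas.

18.7 L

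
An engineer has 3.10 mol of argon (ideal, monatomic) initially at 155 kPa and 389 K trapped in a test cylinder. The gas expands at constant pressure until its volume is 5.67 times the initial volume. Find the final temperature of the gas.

2210 K

V₁ = nRT₁/P₁ = 3.10×8.314×389/155 = 64.7 L.
Isobaric: P stays 155 kPa; V/T = const ⇒ T₂ = 2210 K, V₂ = 367 L.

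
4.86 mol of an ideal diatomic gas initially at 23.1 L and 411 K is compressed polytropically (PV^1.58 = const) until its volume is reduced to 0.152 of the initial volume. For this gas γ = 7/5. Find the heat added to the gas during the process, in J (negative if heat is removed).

P₁ = nRT₁/V₁ = 4.86×8.314×411/23.1 = 719 kPa.
Polytropic n=1.58: T₂ = T₁(V₁/V₂)^(n−1) = 411×(6.58)^0.58 = 1230 K; P₂ = P₁(V₁/V₂)^n = 14100 kPa.
W = (P₁V₁−P₂V₂)/(n−1) = (719×23.1−14100×3.51)/0.58 = -56800 J.
ΔU = nCvΔT = 4.86×20.8×(1230−411) = 82300 J.
Q = ΔU + W = 25500 J.

25500 J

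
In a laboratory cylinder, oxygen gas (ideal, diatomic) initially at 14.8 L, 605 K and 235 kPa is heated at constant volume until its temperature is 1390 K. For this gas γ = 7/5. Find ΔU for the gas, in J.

n = P₁V₁/(RT₁) = 235×14.8/(8.314×605) = 0.691 mol.
Isochoric: V stays 14.8 L; P/T = const ⇒ T₂ = 1390 K, P₂ = 540 kPa.
For an ideal gas ΔU = nCvΔT with Cv = (5/2)R = 20.8 J/(mol·K).
ΔU = 0.691×20.8×(1390−605) = 11300 J.

11300 J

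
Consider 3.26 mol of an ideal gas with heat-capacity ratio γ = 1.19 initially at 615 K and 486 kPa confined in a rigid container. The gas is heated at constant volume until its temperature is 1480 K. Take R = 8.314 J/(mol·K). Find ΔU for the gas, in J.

123000 J

V₁ = nRT₁/P₁ = 3.26×8.314×615/486 = 34.3 L.
Isochoric: V stays 34.3 L; P/T = const ⇒ T₂ = 1480 K, P₂ = 1170 kPa.
For an ideal gas ΔU = nCvΔT with Cv = R/(γ−1) = 43.8 J/(mol·K).
ΔU = 3.26×43.8×(1480−615) = 123000 J.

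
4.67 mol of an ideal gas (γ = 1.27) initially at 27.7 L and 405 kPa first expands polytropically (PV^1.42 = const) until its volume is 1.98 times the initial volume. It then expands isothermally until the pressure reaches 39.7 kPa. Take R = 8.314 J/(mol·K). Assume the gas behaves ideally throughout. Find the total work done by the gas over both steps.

18100 J

T₁ = P₁V₁/(nR) = 405×27.7/(4.67×8.314) = 289 K.
Step 1 — Polytropic n=1.42: T₂ = T₁(V₁/V₂)^(n−1) = 289×(0.505)^0.42 = 217 K; P₂ = P₁(V₁/V₂)^n = 154 kPa.
W = (P₁V₁−P₂V₂)/(n−1) = (405×27.7−154×54.8)/0.42 = 6660 J.
ΔU = nCvΔT = 4.67×30.8×(217−289) = -10400 J.
Q = ΔU + W = -3700 J.
State after step 1: P = 154 kPa, V = 54.8 L, T = 217 K.
Step 2 — Isothermal: T stays 217 K; PV = const ⇒ V₂ = 212 L, P₂ = 39.7 kPa.
ΔU = 0 (ideal gas, T constant).
W = nRT ln(V₂/V₁) = 4.67×8.314×217×ln(3.87) = 11400 J.
Q = ΔU + W = 11400 J.
Net over both steps: W = 18100 J, Q = 7690 J, ΔU = -10400 J.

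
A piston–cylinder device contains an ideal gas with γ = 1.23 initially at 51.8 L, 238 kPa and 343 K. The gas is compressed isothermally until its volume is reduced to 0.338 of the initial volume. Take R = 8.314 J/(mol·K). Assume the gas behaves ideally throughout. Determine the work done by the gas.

n = P₁V₁/(RT₁) = 238×51.8/(8.314×343) = 4.32 mol.
Isothermal: T stays 343 K; PV = const ⇒ V₂ = 17.5 L, P₂ = 704 kPa.
W = nRT ln(V₂/V₁) = 4.32×8.314×343×ln(0.338) = -13400 J.

-13400 J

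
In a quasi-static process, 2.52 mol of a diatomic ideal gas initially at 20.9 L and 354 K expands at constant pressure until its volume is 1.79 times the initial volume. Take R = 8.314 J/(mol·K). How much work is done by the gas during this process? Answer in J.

P₁ = nRT₁/V₁ = 2.52×8.314×354/20.9 = 355 kPa.
Isobaric: P stays 355 kPa; V/T = const ⇒ T₂ = 634 K, V₂ = 37.4 L.
W = PΔV = 355×(37.4−20.9) kPa·L = 5860 J.

5860 J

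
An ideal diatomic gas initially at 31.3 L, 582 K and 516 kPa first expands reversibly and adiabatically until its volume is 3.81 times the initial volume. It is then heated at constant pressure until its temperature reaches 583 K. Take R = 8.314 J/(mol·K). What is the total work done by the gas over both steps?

23500 J

n = P₁V₁/(RT₁) = 516×31.3/(8.314×582) = 3.34 mol.
Step 1 — Adiabatic: TV^(γ−1) = const ⇒ T₂ = 582×(0.262)^0.400 = 341 K; PV^γ = const ⇒ P₂ = 79.3 kPa.
ΔU = nCvΔT = 3.34×20.8×(341−582) = -16700 J.
Q = 0 for an adiabatic process, so W = −ΔU = 16700 J.
State after step 1: P = 79.3 kPa, V = 119 L, T = 341 K.
Step 2 — Isobaric: P stays 79.3 kPa; V/T = const ⇒ T₂ = 583 K, V₂ = 204 L.
W = PΔV = 79.3×(204−119) kPa·L = 6720 J.
ΔU = nCvΔT = 3.34×20.8×(583−341) = 16800 J.
Q = ΔU + W = nCpΔT = 23500 J.
Net over both steps: W = 23500 J, Q = 23500 J, ΔU = 69.4 J.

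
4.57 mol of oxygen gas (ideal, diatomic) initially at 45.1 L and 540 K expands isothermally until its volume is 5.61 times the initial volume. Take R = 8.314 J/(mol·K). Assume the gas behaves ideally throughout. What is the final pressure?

P₁ = nRT₁/V₁ = 4.57×8.314×540/45.1 = 455 kPa.
Isothermal: T stays 540 K; PV = const ⇒ V₂ = 253 L, P₂ = 81.1 kPa.

81.1 kPa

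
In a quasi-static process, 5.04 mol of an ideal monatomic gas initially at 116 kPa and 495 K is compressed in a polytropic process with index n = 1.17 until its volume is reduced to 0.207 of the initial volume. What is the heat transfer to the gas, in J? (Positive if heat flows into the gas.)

V₁ = nRT₁/P₁ = 5.04×8.314×495/116 = 179 L.
Polytropic n=1.17: T₂ = T₁(V₁/V₂)^(n−1) = 495×(4.83)^0.17 = 647 K; P₂ = P₁(V₁/V₂)^n = 732 kPa.
W = (P₁V₁−P₂V₂)/(n−1) = (116×179−732×37.0)/0.17 = -37500 J.
ΔU = nCvΔT = 5.04×12.5×(647−495) = 9550 J.
Q = ΔU + W = -27900 J.

-27900 J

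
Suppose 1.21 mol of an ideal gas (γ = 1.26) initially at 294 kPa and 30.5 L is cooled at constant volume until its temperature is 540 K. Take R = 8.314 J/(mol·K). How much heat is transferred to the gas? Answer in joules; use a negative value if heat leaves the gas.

-13600 J

T₁ = P₁V₁/(nR) = 294×30.5/(1.21×8.314) = 891 K.
Isochoric: V stays 30.5 L; P/T = const ⇒ T₂ = 540 K, P₂ = 178 kPa.
W = 0 (no volume change).
ΔU = nCvΔT = 1.21×32.0×(540−891) = -13600 J.
Q = ΔU = -13600 J.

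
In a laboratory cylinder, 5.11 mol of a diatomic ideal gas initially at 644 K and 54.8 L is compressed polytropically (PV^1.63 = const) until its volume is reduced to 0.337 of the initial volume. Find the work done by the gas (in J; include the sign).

P₁ = nRT₁/V₁ = 5.11×8.314×644/54.8 = 499 kPa.
Polytropic n=1.63: T₂ = T₁(V₁/V₂)^(n−1) = 644×(2.97)^0.63 = 1280 K; P₂ = P₁(V₁/V₂)^n = 2940 kPa.
W = (P₁V₁−P₂V₂)/(n−1) = (499×54.8−2940×18.5)/0.63 = -42700 J.

-42700 J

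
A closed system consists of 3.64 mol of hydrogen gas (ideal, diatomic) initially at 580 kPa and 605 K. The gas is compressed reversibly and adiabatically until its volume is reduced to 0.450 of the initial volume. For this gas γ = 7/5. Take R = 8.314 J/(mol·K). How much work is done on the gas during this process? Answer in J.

17200 J

V₁ = nRT₁/P₁ = 3.64×8.314×605/580 = 31.6 L.
Adiabatic: TV^(γ−1) = const ⇒ T₂ = 605×(2.22)^0.400 = 833 K; PV^γ = const ⇒ P₂ = 1770 kPa.
ΔU = nCvΔT = 3.64×20.8×(833−605) = 17200 J.
Q = 0 for an adiabatic process, so W = −ΔU = -17200 J.
Work done on the gas = −W_by = 17200 J.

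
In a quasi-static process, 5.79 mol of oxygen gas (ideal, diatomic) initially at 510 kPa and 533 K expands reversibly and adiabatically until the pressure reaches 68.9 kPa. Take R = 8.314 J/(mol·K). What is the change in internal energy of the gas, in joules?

-27900 J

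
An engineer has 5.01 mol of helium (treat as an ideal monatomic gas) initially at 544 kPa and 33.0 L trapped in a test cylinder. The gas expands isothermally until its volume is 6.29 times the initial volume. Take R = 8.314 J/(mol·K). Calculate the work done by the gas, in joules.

T₁ = P₁V₁/(nR) = 544×33.0/(5.01×8.314) = 431 K.
Isothermal: T stays 431 K; PV = const ⇒ V₂ = 208 L, P₂ = 86.5 kPa.
W = nRT ln(V₂/V₁) = 5.01×8.314×431×ln(6.29) = 33000 J.

33000 J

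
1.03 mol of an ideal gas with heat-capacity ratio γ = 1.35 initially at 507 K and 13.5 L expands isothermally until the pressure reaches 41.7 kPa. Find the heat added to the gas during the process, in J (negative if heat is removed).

8870 J

P₁ = nRT₁/V₁ = 1.03×8.314×507/13.5 = 322 kPa.
Isothermal: T stays 507 K; PV = const ⇒ V₂ = 104 L, P₂ = 41.7 kPa.
ΔU = 0 (ideal gas, T constant).
W = nRT ln(V₂/V₁) = 1.03×8.314×507×ln(7.71) = 8870 J.
Q = ΔU + W = 8870 J.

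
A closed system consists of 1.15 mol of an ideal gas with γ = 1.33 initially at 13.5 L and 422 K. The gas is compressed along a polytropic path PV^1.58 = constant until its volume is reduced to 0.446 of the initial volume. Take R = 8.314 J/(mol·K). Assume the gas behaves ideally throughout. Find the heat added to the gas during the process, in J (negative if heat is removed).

3150 J

P₁ = nRT₁/V₁ = 1.15×8.314×422/13.5 = 299 kPa.
Polytropic n=1.58: T₂ = T₁(V₁/V₂)^(n−1) = 422×(2.24)^0.58 = 674 K; P₂ = P₁(V₁/V₂)^n = 1070 kPa.
W = (P₁V₁−P₂V₂)/(n−1) = (299×13.5−1070×6.02)/0.58 = -4160 J.
ΔU = nCvΔT = 1.15×25.2×(674−422) = 7300 J.
Q = ΔU + W = 3150 J.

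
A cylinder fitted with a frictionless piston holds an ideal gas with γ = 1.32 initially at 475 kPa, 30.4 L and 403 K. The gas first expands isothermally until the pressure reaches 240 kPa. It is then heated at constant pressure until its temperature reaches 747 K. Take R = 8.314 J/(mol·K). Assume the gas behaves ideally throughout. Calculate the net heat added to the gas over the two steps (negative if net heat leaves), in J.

60700 J

n = P₁V₁/(RT₁) = 475×30.4/(8.314×403) = 4.31 mol.
Step 1 — Isothermal: T stays 403 K; PV = const ⇒ V₂ = 60.2 L, P₂ = 240 kPa.
ΔU = 0 (ideal gas, T constant).
W = nRT ln(V₂/V₁) = 4.31×8.314×403×ln(1.98) = 9860 J.
Q = ΔU + W = 9860 J.
State after step 1: P = 240 kPa, V = 60.2 L, T = 403 K.
Step 2 — Isobaric: P stays 240 kPa; V/T = const ⇒ T₂ = 747 K, V₂ = 112 L.
W = PΔV = 240×(112−60.2) kPa·L = 12300 J.
ΔU = nCvΔT = 4.31×26.0×(747−403) = 38500 J.
Q = ΔU + W = nCpΔT = 50800 J.
Net over both steps: W = 22200 J, Q = 60700 J, ΔU = 38500 J.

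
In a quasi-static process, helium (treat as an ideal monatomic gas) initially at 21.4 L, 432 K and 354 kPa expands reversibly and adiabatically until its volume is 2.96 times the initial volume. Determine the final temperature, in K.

Adiabatic: TV^(γ−1) = const ⇒ T₂ = 432×(0.338)^0.667 = 210 K; PV^γ = const ⇒ P₂ = 58.0 kPa.

210 K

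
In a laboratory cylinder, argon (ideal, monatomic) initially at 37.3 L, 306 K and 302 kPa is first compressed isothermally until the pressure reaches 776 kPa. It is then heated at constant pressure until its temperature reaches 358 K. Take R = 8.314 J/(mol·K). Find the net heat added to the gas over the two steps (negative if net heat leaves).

-5850 J

n = P₁V₁/(RT₁) = 302×37.3/(8.314×306) = 4.43 mol.
Step 1 — Isothermal: T stays 306 K; PV = const ⇒ V₂ = 14.5 L, P₂ = 776 kPa.
ΔU = 0 (ideal gas, T constant).
W = nRT ln(V₂/V₁) = 4.43×8.314×306×ln(0.389) = -10600 J.
Q = ΔU + W = -10600 J.
State after step 1: P = 776 kPa, V = 14.5 L, T = 306 K.
Step 2 — Isobaric: P stays 776 kPa; V/T = const ⇒ T₂ = 358 K, V₂ = 17.0 L.
W = PΔV = 776×(17.0−14.5) kPa·L = 1910 J.
ΔU = nCvΔT = 4.43×12.5×(358−306) = 2870 J.
Q = ΔU + W = nCpΔT = 4790 J.
Net over both steps: W = -8720 J, Q = -5850 J, ΔU = 2870 J.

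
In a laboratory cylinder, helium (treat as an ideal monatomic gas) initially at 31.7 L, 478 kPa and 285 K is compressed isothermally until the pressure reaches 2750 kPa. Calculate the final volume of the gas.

5.51 L

Isothermal: T stays 285 K; PV = const ⇒ V₂ = 5.51 L, P₂ = 2750 kPa.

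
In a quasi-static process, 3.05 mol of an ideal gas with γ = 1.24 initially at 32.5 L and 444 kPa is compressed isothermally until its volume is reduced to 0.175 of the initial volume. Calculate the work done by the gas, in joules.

-25200 J

T₁ = P₁V₁/(nR) = 444×32.5/(3.05×8.314) = 569 K.
Isothermal: T stays 569 K; PV = const ⇒ V₂ = 5.69 L, P₂ = 2540 kPa.
W = nRT ln(V₂/V₁) = 3.05×8.314×569×ln(0.175) = -25200 J.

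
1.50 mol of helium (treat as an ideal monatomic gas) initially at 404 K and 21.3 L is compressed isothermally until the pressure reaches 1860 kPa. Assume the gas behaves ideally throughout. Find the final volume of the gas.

2.71 L

P₁ = nRT₁/V₁ = 1.50×8.314×404/21.3 = 237 kPa.
Isothermal: T stays 404 K; PV = const ⇒ V₂ = 2.71 L, P₂ = 1860 kPa.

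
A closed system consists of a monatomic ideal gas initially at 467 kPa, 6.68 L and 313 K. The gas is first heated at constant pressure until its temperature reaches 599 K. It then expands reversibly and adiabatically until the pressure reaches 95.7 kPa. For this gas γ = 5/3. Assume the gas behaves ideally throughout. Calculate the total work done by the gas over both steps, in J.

7060 J

n = P₁V₁/(RT₁) = 467×6.68/(8.314×313) = 1.20 mol.
Step 1 — Isobaric: P stays 467 kPa; V/T = const ⇒ T₂ = 599 K, V₂ = 12.8 L.
W = PΔV = 467×(12.8−6.68) kPa·L = 2850 J.
ΔU = nCvΔT = 1.20×12.5×(599−313) = 4280 J.
Q = ΔU + W = nCpΔT = 7130 J.
State after step 1: P = 467 kPa, V = 12.8 L, T = 599 K.
Step 2 — Adiabatic: T₂/T₁ = (P₂/P₁)^((γ−1)/γ) ⇒ T₂ = 599×(0.205)^0.400 = 318 K; V₂ = 33.1 L.
ΔU = nCvΔT = 1.20×12.5×(318−599) = -4200 J.
Q = 0 for an adiabatic process, so W = −ΔU = 4200 J.
Net over both steps: W = 7060 J, Q = 7130 J, ΔU = 70.8 J.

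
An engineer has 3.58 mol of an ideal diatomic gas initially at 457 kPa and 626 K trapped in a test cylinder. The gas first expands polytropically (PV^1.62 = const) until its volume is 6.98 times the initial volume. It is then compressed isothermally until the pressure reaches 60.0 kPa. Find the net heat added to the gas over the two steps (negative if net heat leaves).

V₁ = nRT₁/P₁ = 3.58×8.314×626/457 = 40.8 L.
Step 1 — Polytropic n=1.62: T₂ = T₁(V₁/V₂)^(n−1) = 626×(0.143)^0.62 = 188 K; P₂ = P₁(V₁/V₂)^n = 19.6 kPa.
W = (P₁V₁−P₂V₂)/(n−1) = (457×40.8−19.6×285)/0.62 = 21000 J.
ΔU = nCvΔT = 3.58×20.8×(188−626) = -32600 J.
Q = ΔU + W = -11600 J.
State after step 1: P = 19.6 kPa, V = 285 L, T = 188 K.
Step 2 — Isothermal: T stays 188 K; PV = const ⇒ V₂ = 93.1 L, P₂ = 60.0 kPa.
ΔU = 0 (ideal gas, T constant).
W = nRT ln(V₂/V₁) = 3.58×8.314×188×ln(0.327) = -6240 J.
Q = ΔU + W = -6240 J.
Net over both steps: W = 14800 J, Q = -17800 J, ΔU = -32600 J.

-17800 J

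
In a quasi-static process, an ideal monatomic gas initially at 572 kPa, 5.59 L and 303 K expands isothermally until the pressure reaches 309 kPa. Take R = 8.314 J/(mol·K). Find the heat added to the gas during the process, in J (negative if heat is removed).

n = P₁V₁/(RT₁) = 572×5.59/(8.314×303) = 1.27 mol.
Isothermal: T stays 303 K; PV = const ⇒ V₂ = 10.3 L, P₂ = 309 kPa.
ΔU = 0 (ideal gas, T constant).
W = nRT ln(V₂/V₁) = 1.27×8.314×303×ln(1.85) = 1970 J.
Q = ΔU + W = 1970 J.

1970 J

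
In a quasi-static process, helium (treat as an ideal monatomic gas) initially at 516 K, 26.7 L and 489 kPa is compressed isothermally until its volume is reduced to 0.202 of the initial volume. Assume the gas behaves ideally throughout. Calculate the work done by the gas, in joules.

-20900 J

n = P₁V₁/(RT₁) = 489×26.7/(8.314×516) = 3.04 mol.
Isothermal: T stays 516 K; PV = const ⇒ V₂ = 5.39 L, P₂ = 2420 kPa.
W = nRT ln(V₂/V₁) = 3.04×8.314×516×ln(0.202) = -20900 J.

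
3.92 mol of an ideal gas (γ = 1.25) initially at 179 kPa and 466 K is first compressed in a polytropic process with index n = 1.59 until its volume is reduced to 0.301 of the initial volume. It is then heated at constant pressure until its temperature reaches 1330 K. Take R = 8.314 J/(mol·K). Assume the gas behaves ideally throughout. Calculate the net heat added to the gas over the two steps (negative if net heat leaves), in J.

98600 J

V₁ = nRT₁/P₁ = 3.92×8.314×466/179 = 84.8 L.
Step 1 — Polytropic n=1.59: T₂ = T₁(V₁/V₂)^(n−1) = 466×(3.32)^0.59 = 946 K; P₂ = P₁(V₁/V₂)^n = 1210 kPa.
W = (P₁V₁−P₂V₂)/(n−1) = (179×84.8−1210×25.5)/0.59 = -26500 J.
ΔU = nCvΔT = 3.92×33.3×(946−466) = 62600 J.
Q = ΔU + W = 36100 J.
State after step 1: P = 1210 kPa, V = 25.5 L, T = 946 K.
Step 2 — Isobaric: P stays 1210 kPa; V/T = const ⇒ T₂ = 1330 K, V₂ = 35.9 L.
W = PΔV = 1210×(35.9−25.5) kPa·L = 12500 J.
ΔU = nCvΔT = 3.92×33.3×(1330−946) = 50000 J.
Q = ΔU + W = nCpΔT = 62500 J.
Net over both steps: W = -14000 J, Q = 98600 J, ΔU = 113000 J.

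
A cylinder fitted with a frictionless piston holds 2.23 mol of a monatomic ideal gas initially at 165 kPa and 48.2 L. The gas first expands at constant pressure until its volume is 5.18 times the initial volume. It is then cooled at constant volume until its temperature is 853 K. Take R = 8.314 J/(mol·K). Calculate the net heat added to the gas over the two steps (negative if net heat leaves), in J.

T₁ = P₁V₁/(nR) = 165×48.2/(2.23×8.314) = 429 K.
Step 1 — Isobaric: P stays 165 kPa; V/T = const ⇒ T₂ = 2220 K, V₂ = 250 L.
W = PΔV = 165×(250−48.2) kPa·L = 33200 J.
ΔU = nCvΔT = 2.23×12.5×(2220−429) = 49900 J.
Q = ΔU + W = nCpΔT = 83100 J.
State after step 1: P = 165 kPa, V = 250 L, T = 2220 K.
Step 2 — Isochoric: V stays 250 L; P/T = const ⇒ T₂ = 853 K, P₂ = 63.3 kPa.
W = 0 (no volume change).
ΔU = nCvΔT = 2.23×12.5×(853−2220) = -38100 J.
Q = ΔU = -38100 J.
Net over both steps: W = 33200 J, Q = 45000 J, ΔU = 11800 J.

45000 J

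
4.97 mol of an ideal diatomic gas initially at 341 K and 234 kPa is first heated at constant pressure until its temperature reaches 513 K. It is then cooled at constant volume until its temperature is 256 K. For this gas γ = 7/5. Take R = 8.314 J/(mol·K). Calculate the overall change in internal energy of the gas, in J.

V₁ = nRT₁/P₁ = 4.97×8.314×341/234 = 60.2 L.
Step 1 — Isobaric: P stays 234 kPa; V/T = const ⇒ T₂ = 513 K, V₂ = 90.6 L.
W = PΔV = 234×(90.6−60.2) kPa·L = 7110 J.
ΔU = nCvΔT = 4.97×20.8×(513−341) = 17800 J.
Q = ΔU + W = nCpΔT = 24900 J.
State after step 1: P = 234 kPa, V = 90.6 L, T = 513 K.
Step 2 — Isochoric: V stays 90.6 L; P/T = const ⇒ T₂ = 256 K, P₂ = 117 kPa.
W = 0 (no volume change).
ΔU = nCvΔT = 4.97×20.8×(256−513) = -26500 J.
Q = ΔU = -26500 J.
Net over both steps: W = 7110 J, Q = -1670 J, ΔU = -8780 J.

-8780 J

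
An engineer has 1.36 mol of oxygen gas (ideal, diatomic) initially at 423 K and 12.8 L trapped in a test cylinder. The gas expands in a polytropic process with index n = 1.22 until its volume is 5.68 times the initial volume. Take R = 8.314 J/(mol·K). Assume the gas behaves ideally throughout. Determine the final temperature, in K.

P₁ = nRT₁/V₁ = 1.36×8.314×423/12.8 = 374 kPa.
Polytropic n=1.22: T₂ = T₁(V₁/V₂)^(n−1) = 423×(0.176)^0.22 = 289 K; P₂ = P₁(V₁/V₂)^n = 44.9 kPa.

289 K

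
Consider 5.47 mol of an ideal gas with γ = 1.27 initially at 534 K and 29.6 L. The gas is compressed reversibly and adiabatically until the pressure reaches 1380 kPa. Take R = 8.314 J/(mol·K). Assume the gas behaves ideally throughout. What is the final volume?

P₁ = nRT₁/V₁ = 5.47×8.314×534/29.6 = 820 kPa.
Adiabatic: T₂/T₁ = (P₂/P₁)^((γ−1)/γ) ⇒ T₂ = 534×(1.68)^0.213 = 596 K; V₂ = 19.7 L.

19.7 L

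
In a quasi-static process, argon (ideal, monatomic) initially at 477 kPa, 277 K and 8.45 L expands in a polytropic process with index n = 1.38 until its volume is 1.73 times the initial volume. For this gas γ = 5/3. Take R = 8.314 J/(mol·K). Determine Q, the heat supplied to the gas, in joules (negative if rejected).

n = P₁V₁/(RT₁) = 477×8.45/(8.314×277) = 1.75 mol.
Polytropic n=1.38: T₂ = T₁(V₁/V₂)^(n−1) = 277×(0.578)^0.38 = 225 K; P₂ = P₁(V₁/V₂)^n = 224 kPa.
W = (P₁V₁−P₂V₂)/(n−1) = (477×8.45−224×14.6)/0.38 = 1990 J.
ΔU = nCvΔT = 1.75×12.5×(225−277) = -1140 J.
Q = ΔU + W = 858 J.

858 J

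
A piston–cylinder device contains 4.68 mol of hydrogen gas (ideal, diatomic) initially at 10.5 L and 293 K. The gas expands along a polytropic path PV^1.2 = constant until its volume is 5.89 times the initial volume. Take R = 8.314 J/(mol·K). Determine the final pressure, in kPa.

P₁ = nRT₁/V₁ = 4.68×8.314×293/10.5 = 1090 kPa.
Polytropic n=1.2: T₂ = T₁(V₁/V₂)^(n−1) = 293×(0.170)^0.20 = 206 K; P₂ = P₁(V₁/V₂)^n = 129 kPa.

129 kPa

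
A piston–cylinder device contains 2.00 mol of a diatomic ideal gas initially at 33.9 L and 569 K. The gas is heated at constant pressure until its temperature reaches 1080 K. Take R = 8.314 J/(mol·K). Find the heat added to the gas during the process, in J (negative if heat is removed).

P₁ = nRT₁/V₁ = 2.00×8.314×569/33.9 = 279 kPa.
Isobaric: P stays 279 kPa; V/T = const ⇒ T₂ = 1080 K, V₂ = 64.3 L.
W = PΔV = 279×(64.3−33.9) kPa·L = 8500 J.
ΔU = nCvΔT = 2.00×20.8×(1080−569) = 21200 J.
Q = ΔU + W = nCpΔT = 29700 J.

29700 J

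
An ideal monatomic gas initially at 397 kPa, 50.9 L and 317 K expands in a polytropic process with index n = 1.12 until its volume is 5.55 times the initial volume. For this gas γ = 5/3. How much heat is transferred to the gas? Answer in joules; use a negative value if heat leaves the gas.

25700 J

n = P₁V₁/(RT₁) = 397×50.9/(8.314×317) = 7.67 mol.
Polytropic n=1.12: T₂ = T₁(V₁/V₂)^(n−1) = 317×(0.180)^0.12 = 258 K; P₂ = P₁(V₁/V₂)^n = 58.2 kPa.
W = (P₁V₁−P₂V₂)/(n−1) = (397×50.9−58.2×282)/0.12 = 31300 J.
ΔU = nCvΔT = 7.67×12.5×(258−317) = -5630 J.
Q = ΔU + W = 25700 J.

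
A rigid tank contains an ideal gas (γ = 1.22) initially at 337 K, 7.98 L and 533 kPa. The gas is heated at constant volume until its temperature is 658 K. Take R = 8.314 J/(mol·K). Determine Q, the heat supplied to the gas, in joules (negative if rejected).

18400 J

n = P₁V₁/(RT₁) = 533×7.98/(8.314×337) = 1.52 mol.
Isochoric: V stays 7.98 L; P/T = const ⇒ T₂ = 658 K, P₂ = 1040 kPa.
W = 0 (no volume change).
ΔU = nCvΔT = 1.52×37.8×(658−337) = 18400 J.
Q = ΔU = 18400 J.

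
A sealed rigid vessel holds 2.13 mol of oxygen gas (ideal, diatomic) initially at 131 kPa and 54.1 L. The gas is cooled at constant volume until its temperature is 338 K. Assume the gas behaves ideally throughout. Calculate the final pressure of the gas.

111 kPa

T₁ = P₁V₁/(nR) = 131×54.1/(2.13×8.314) = 400 K.
Isochoric: V stays 54.1 L; P/T = const ⇒ T₂ = 338 K, P₂ = 111 kPa.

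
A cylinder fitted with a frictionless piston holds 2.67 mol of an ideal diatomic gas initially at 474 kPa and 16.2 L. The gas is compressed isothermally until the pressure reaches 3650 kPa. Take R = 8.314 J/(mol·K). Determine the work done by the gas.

-15700 J

T₁ = P₁V₁/(nR) = 474×16.2/(2.67×8.314) = 346 K.
Isothermal: T stays 346 K; PV = const ⇒ V₂ = 2.10 L, P₂ = 3650 kPa.
W = nRT ln(V₂/V₁) = 2.67×8.314×346×ln(0.130) = -15700 J.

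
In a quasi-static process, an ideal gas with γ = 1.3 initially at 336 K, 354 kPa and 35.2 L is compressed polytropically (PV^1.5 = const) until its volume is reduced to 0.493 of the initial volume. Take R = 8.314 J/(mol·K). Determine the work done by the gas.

-10600 J

n = P₁V₁/(RT₁) = 354×35.2/(8.314×336) = 4.46 mol.
Polytropic n=1.5: T₂ = T₁(V₁/V₂)^(n−1) = 336×(2.03)^0.50 = 479 K; P₂ = P₁(V₁/V₂)^n = 1020 kPa.
W = (P₁V₁−P₂V₂)/(n−1) = (354×35.2−1020×17.4)/0.50 = -10600 J.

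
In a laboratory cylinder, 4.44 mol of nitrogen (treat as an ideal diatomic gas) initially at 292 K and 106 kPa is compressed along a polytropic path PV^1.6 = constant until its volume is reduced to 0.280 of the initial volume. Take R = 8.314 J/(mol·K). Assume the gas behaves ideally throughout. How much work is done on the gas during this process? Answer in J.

20600 J

V₁ = nRT₁/P₁ = 4.44×8.314×292/106 = 102 L.
Polytropic n=1.6: T₂ = T₁(V₁/V₂)^(n−1) = 292×(3.57)^0.60 = 627 K; P₂ = P₁(V₁/V₂)^n = 813 kPa.
W = (P₁V₁−P₂V₂)/(n−1) = (106×102−813×28.5)/0.60 = -20600 J.
Work done on the gas = −W_by = 20600 J.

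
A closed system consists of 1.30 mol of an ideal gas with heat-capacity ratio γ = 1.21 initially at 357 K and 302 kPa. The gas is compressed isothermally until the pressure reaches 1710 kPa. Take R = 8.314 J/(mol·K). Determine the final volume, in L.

V₁ = nRT₁/P₁ = 1.30×8.314×357/302 = 12.8 L.
Isothermal: T stays 357 K; PV = const ⇒ V₂ = 2.26 L, P₂ = 1710 kPa.

2.26 L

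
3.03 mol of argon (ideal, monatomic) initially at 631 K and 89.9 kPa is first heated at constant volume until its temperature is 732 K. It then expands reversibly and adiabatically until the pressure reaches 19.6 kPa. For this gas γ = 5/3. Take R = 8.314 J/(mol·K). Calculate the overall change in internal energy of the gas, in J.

V₁ = nRT₁/P₁ = 3.03×8.314×631/89.9 = 177 L.
Step 1 — Isochoric: V stays 177 L; P/T = const ⇒ T₂ = 732 K, P₂ = 104 kPa.
W = 0 (no volume change).
ΔU = nCvΔT = 3.03×12.5×(732−631) = 3820 J.
Q = ΔU = 3820 J.
State after step 1: P = 104 kPa, V = 177 L, T = 732 K.
Step 2 — Adiabatic: T₂/T₁ = (P₂/P₁)^((γ−1)/γ) ⇒ T₂ = 732×(0.188)^0.400 = 375 K; V₂ = 482 L.
ΔU = nCvΔT = 3.03×12.5×(375−732) = -13500 J.
Q = 0 for an adiabatic process, so W = −ΔU = 13500 J.
Net over both steps: W = 13500 J, Q = 3820 J, ΔU = -9670 J.

-9670 J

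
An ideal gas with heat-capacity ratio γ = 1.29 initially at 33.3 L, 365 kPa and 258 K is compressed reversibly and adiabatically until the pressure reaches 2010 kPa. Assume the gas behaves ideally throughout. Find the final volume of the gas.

8.87 L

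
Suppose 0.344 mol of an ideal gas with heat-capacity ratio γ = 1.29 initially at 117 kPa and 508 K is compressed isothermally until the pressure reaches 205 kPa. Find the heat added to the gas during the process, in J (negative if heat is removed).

-815 J

V₁ = nRT₁/P₁ = 0.344×8.314×508/117 = 12.4 L.
Isothermal: T stays 508 K; PV = const ⇒ V₂ = 7.09 L, P₂ = 205 kPa.
ΔU = 0 (ideal gas, T constant).
W = nRT ln(V₂/V₁) = 0.344×8.314×508×ln(0.571) = -815 J.
Q = ΔU + W = -815 J.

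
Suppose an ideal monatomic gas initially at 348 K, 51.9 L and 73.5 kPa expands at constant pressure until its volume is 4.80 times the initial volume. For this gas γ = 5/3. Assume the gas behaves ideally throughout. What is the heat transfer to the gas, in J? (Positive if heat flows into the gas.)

n = P₁V₁/(RT₁) = 73.5×51.9/(8.314×348) = 1.32 mol.
Isobaric: P stays 73.5 kPa; V/T = const ⇒ T₂ = 1670 K, V₂ = 249 L.
W = PΔV = 73.5×(249−51.9) kPa·L = 14500 J.
ΔU = nCvΔT = 1.32×12.5×(1670−348) = 21700 J.
Q = ΔU + W = nCpΔT = 36200 J.

36200 J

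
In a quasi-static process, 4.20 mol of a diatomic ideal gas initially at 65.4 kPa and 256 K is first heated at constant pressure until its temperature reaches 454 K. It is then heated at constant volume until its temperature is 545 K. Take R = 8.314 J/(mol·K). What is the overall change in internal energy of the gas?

25200 J

V₁ = nRT₁/P₁ = 4.20×8.314×256/65.4 = 137 L.
Step 1 — Isobaric: P stays 65.4 kPa; V/T = const ⇒ T₂ = 454 K, V₂ = 242 L.
W = PΔV = 65.4×(242−137) kPa·L = 6910 J.
ΔU = nCvΔT = 4.20×20.8×(454−256) = 17300 J.
Q = ΔU + W = nCpΔT = 24200 J.
State after step 1: P = 65.4 kPa, V = 242 L, T = 454 K.
Step 2 — Isochoric: V stays 242 L; P/T = const ⇒ T₂ = 545 K, P₂ = 78.5 kPa.
W = 0 (no volume change).
ΔU = nCvΔT = 4.20×20.8×(545−454) = 7940 J.
Q = ΔU = 7940 J.
Net over both steps: W = 6910 J, Q = 32100 J, ΔU = 25200 J.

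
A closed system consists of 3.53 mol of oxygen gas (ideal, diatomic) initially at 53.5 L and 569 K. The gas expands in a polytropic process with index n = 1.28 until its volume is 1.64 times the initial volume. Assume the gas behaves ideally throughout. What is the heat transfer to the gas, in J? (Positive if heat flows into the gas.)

P₁ = nRT₁/V₁ = 3.53×8.314×569/53.5 = 312 kPa.
Polytropic n=1.28: T₂ = T₁(V₁/V₂)^(n−1) = 569×(0.610)^0.28 = 495 K; P₂ = P₁(V₁/V₂)^n = 166 kPa.
W = (P₁V₁−P₂V₂)/(n−1) = (312×53.5−166×87.7)/0.28 = 7710 J.
ΔU = nCvΔT = 3.53×20.8×(495−569) = -5400 J.
Q = ΔU + W = 2310 J.

2310 J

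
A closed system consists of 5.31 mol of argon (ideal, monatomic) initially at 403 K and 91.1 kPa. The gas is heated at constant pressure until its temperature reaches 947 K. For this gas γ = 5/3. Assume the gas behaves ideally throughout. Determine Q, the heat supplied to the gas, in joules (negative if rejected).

V₁ = nRT₁/P₁ = 5.31×8.314×403/91.1 = 195 L.
Isobaric: P stays 91.1 kPa; V/T = const ⇒ T₂ = 947 K, V₂ = 459 L.
W = PΔV = 91.1×(459−195) kPa·L = 24000 J.
ΔU = nCvΔT = 5.31×12.5×(947−403) = 36000 J.
Q = ΔU + W = nCpΔT = 60000 J.

60000 J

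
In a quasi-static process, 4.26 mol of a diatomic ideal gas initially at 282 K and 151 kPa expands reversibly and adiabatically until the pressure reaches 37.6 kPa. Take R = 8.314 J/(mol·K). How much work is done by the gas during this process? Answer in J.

V₁ = nRT₁/P₁ = 4.26×8.314×282/151 = 66.1 L.
Adiabatic: T₂/T₁ = (P₂/P₁)^((γ−1)/γ) ⇒ T₂ = 282×(0.249)^0.286 = 190 K; V₂ = 179 L.
ΔU = nCvΔT = 4.26×20.8×(190−282) = -8190 J.
Q = 0 for an adiabatic process, so W = −ΔU = 8190 J.

8190 J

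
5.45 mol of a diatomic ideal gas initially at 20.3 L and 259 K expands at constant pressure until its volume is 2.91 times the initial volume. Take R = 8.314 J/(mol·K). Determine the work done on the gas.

P₁ = nRT₁/V₁ = 5.45×8.314×259/20.3 = 578 kPa.
Isobaric: P stays 578 kPa; V/T = const ⇒ T₂ = 754 K, V₂ = 59.1 L.
W = PΔV = 578×(59.1−20.3) kPa·L = 22400 J.
Work done on the gas = −W_by = -22400 J.

-22400 J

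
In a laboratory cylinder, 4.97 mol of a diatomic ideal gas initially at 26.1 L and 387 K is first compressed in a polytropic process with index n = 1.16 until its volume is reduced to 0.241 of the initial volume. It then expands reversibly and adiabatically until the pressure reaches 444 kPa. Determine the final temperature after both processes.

P₁ = nRT₁/V₁ = 4.97×8.314×387/26.1 = 613 kPa.
Step 1 — Polytropic n=1.16: T₂ = T₁(V₁/V₂)^(n−1) = 387×(4.15)^0.16 = 486 K; P₂ = P₁(V₁/V₂)^n = 3190 kPa.
W = (P₁V₁−P₂V₂)/(n−1) = (613×26.1−3190×6.29)/0.16 = -25600 J.
ΔU = nCvΔT = 4.97×20.8×(486−387) = 10200 J.
Q = ΔU + W = -15300 J.
State after step 1: P = 3190 kPa, V = 6.29 L, T = 486 K.
Step 2 — Adiabatic: T₂/T₁ = (P₂/P₁)^((γ−1)/γ) ⇒ T₂ = 486×(0.139)^0.286 = 277 K; V₂ = 25.7 L.
ΔU = nCvΔT = 4.97×20.8×(277−486) = -21600 J.
Q = 0 for an adiabatic process, so W = −ΔU = 21600 J.
Net over both steps: W = -3920 J, Q = -15300 J, ΔU = -11400 J.

277 K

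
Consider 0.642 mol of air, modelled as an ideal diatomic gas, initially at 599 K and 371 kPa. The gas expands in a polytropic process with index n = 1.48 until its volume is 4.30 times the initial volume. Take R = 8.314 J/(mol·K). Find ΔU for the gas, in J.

-4020 J

V₁ = nRT₁/P₁ = 0.642×8.314×599/371 = 8.62 L.
Polytropic n=1.48: T₂ = T₁(V₁/V₂)^(n−1) = 599×(0.233)^0.48 = 297 K; P₂ = P₁(V₁/V₂)^n = 42.8 kPa.
For an ideal gas ΔU = nCvΔT with Cv = (5/2)R = 20.8 J/(mol·K).
ΔU = 0.642×20.8×(297−599) = -4020 J.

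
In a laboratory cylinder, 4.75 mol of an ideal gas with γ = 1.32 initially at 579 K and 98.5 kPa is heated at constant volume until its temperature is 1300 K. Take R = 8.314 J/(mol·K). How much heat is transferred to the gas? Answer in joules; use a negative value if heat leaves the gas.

V₁ = nRT₁/P₁ = 4.75×8.314×579/98.5 = 232 L.
Isochoric: V stays 232 L; P/T = const ⇒ T₂ = 1300 K, P₂ = 221 kPa.
W = 0 (no volume change).
ΔU = nCvΔT = 4.75×26.0×(1300−579) = 89000 J.
Q = ΔU = 89000 J.

89000 J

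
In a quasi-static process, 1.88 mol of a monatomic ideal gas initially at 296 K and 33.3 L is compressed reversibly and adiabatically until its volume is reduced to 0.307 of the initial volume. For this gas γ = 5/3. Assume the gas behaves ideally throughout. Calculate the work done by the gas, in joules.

-8310 J

P₁ = nRT₁/V₁ = 1.88×8.314×296/33.3 = 139 kPa.
Adiabatic: TV^(γ−1) = const ⇒ T₂ = 296×(3.26)^0.667 = 650 K; PV^γ = const ⇒ P₂ = 994 kPa.
ΔU = nCvΔT = 1.88×12.5×(650−296) = 8310 J.
Q = 0 for an adiabatic process, so W = −ΔU = -8310 J.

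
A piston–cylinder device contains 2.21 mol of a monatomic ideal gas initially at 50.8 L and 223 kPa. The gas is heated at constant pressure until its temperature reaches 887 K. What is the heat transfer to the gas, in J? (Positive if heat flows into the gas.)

12400 J

T₁ = P₁V₁/(nR) = 223×50.8/(2.21×8.314) = 617 K.
Isobaric: P stays 223 kPa; V/T = const ⇒ T₂ = 887 K, V₂ = 73.1 L.
W = PΔV = 223×(73.1−50.8) kPa·L = 4970 J.
ΔU = nCvΔT = 2.21×12.5×(887−617) = 7450 J.
Q = ΔU + W = nCpΔT = 12400 J.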